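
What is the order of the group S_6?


|S_n| = n! (number of permutations of n symbols)
|S_6| = 6! = 720

|S_6| = 720


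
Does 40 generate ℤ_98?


g generates ℤ_n iff gcd(g, n) = 1
gcd(40, 98) = 2
Since gcd = 2 ≠ 1, ⟨40⟩ has order 49 < 98, so 40 is not a generator.

No, 40 does not generate ℤ_98


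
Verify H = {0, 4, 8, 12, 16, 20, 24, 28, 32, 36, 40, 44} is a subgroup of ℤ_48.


Subgroup test for H = {0, 4, 8, 12, 16, 20, 24, 28, 32, 36, 40, 44} in (ℤ_48, +):
(1) 0 ∈ H? Yes
(2) Closure: for all a,b ∈ H, (a+b) mod 48 ∈ H? Yes
(3) Inverses: for all a ∈ H, -a mod 48 ∈ H? Yes

Yes, H is a subgroup of ℤ_48


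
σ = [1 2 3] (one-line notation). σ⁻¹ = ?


To find σ⁻¹, swap domain and range:
σ(1) = 1 → σ⁻¹(1) = 1
σ(2) = 2 → σ⁻¹(2) = 2
σ(3) = 3 → σ⁻¹(3) = 3

σ⁻¹ = [1 2 3]


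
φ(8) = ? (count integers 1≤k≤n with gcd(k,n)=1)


φ(n) = count of k ∈ {1,...,n} with gcd(k,n)=1
Coprimes to 8: {1, 3, 5, 7}
Count: 4

φ(8) = 4


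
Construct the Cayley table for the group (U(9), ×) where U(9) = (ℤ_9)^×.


Elements: {1, 2, 4, 5, 7, 8}
Operation: multiplication mod 9
Entry (a, b) = (a × b) mod 9

Cayley table:
  | 1 | 2 | 4 | 5 | 7 | 8
1 | 1 | 2 | 4 | 5 | 7 | 8
2 | 2 | 4 | 8 | 1 | 5 | 7
4 | 4 | 8 | 7 | 2 | 1 | 5
5 | 5 | 1 | 2 | 7 | 8 | 4
7 | 7 | 5 | 1 | 8 | 4 | 2
8 | 8 | 7 | 5 | 4 | 2 | 1


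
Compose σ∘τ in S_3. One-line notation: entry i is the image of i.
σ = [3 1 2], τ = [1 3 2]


σ∘τ: apply τ first, then σ
1 →τ 1 →σ 3
2 →τ 3 →σ 2
3 →τ 2 →σ 1

σ∘τ = [3 2 1]


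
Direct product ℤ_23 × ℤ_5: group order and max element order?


|ℤ_23 × ℤ_5| = 23 × 5 = 115
Max element order = lcm(23,5) = 115
Cyclic? Yes (gcd=1)

|ℤ_23×ℤ_5| = 115, max element order = 115


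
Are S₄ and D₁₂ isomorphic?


Comparing S₄ and D₁₂:
S₄ has trivial center; D₁₂ has center {e, r⁶}

No, S₄ ≇ D₁₂


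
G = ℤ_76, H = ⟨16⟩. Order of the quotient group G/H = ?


|⟨16⟩| = n / gcd(16, 76) = 76 / 4 = 19
H is normal (ℤ_76 is abelian).
|G/H| = |G| / |H| = 76 / 19 = 4

|G/H| = 4


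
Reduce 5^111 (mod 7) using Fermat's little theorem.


Fermat's little theorem: if p is prime and gcd(a,p)=1, then a^(p-1) ≡ 1 (mod p)
p = 7 is prime, gcd(5,7) = 1
Reduce exponent: 111 mod 6 = 3
So 5^111 ≡ 5^3 (mod 7)
5^3 mod 7 = 6

5^111 ≡ 6 (mod 7)


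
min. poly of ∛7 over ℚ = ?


∛7 satisfies x³ - 7 = 0, irreducible over ℚ (no rational root; 7 is not a perfect cube)

Minimal polynomial: x³ - 7


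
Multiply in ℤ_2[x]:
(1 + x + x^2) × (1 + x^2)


Expand and collect like terms; reduce coefficients mod 2:
x^0: 1·1 = 1 ≡ 1 (mod 2)
x^1: 1·0 + 1·1 = 1 ≡ 1 (mod 2)
x^2: 1·1 + 1·0 + 1·1 = 2 ≡ 0 (mod 2)
x^3: 1·1 + 1·0 = 1 ≡ 1 (mod 2)
x^4: 1·1 = 1 ≡ 1 (mod 2)
Result: 1 + x + x^3 + x^4

f · g = 1 + x + x^3 + x^4


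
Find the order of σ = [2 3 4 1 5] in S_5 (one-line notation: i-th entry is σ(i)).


Cycle decomposition: (1 2 3 4)
Cycle lengths: 4
Order = lcm(4) = 4

ord(σ) = 4


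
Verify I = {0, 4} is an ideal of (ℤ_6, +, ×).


Check ideal conditions for I = {0, 4} in ℤ_6:
(1) I is an additive subgroup? No
(2) For r ∈ ℤ_6 and a ∈ I: r·a ∈ I? No  [counterexample: r=2, a=4, r·a mod 6 = 2 ∉ I]

No, I is not an ideal of ℤ_6


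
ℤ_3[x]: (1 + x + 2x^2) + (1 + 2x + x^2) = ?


Add coefficients mod 3:
x^0: 1 + 1 = 2 (mod 3)
x^1: 1 + 2 = 0 (mod 3)
x^2: 2 + 1 = 0 (mod 3)
Result: 2

f + g = 2


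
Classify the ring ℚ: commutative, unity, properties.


ℚ is a field: commutative, has unity, every nonzero element is a unit (hence an integral domain)
Commutative: Yes
Integral domain: Yes
Has unity: Yes

ℚ: Commutative=Yes, Unity=Yes


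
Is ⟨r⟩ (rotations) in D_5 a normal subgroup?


H = ⟨r⟩ (rotations) in D_5
The rotation subgroup ⟨r⟩ has index 2 in D_5, so it is normal

Yes, normal subgroup


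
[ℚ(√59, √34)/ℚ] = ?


[ℚ(√59,√34):ℚ] = [ℚ(√59,√34):ℚ(√59)]·[ℚ(√59):ℚ] = 2·2 = 4

[ℚ(√59, √34)/ℚ] = 4


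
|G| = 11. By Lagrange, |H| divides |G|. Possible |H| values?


Lagrange's theorem: |H| divides |G|
|G| = 11
Divisors of 11: 1, 11

Possible subgroup orders: {1, 11}


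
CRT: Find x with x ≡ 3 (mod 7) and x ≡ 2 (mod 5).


m₁ = 7, m₂ = 5, gcd = 1, so CRT applies. M = m₁·m₂ = 35
Let M₁ = M/m₁ = 5, M₂ = M/m₂ = 7
Find y₁ ≡ M₁⁻¹ (mod m₁): 5⁻¹ ≡ 3 (mod 7)
Find y₂ ≡ M₂⁻¹ (mod m₂): 7⁻¹ ≡ 3 (mod 5)
x = a₁·M₁·y₁ + a₂·M₂·y₂ = 3·5·3 + 2·7·3 = 87
Reduce mod 35: x ≡ 17
Check: 17 mod 7 = 3 ✓, 17 mod 5 = 2 ✓

x ≡ 17 (mod 35)


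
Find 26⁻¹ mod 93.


Use the extended Euclidean algorithm to write 1 = 26·s + 93·t; then s mod 93 is the inverse.
Euclidean algorithm:
  26 = 0·93 + 26
  93 = 3·26 + 15
  26 = 1·15 + 11
  15 = 1·11 + 4
  11 = 2·4 + 3
  4 = 1·3 + 1
  3 = 3·1 + 0
gcd(26,93) = 1
Back-substitution gives: 26·(-25) + 93·(7) = 1
So 26⁻¹ ≡ -25 ≡ 68 (mod 93)
Check: 26 × 68 = 1768 ≡ 1 (mod 93) ✓

26⁻¹ ≡ 68 (mod 93)


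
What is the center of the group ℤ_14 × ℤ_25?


Z(G) = {g ∈ G | gx = xg for all x ∈ G}
Direct product of abelian groups is abelian, so Z(G) = G

Z(ℤ_14 × ℤ_25) = ℤ_14 × ℤ_25


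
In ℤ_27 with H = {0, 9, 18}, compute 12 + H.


12 + H = {12 + h (mod 27) : h ∈ H}
12+0=12, 12+9=21, 12+18=3
12 + H = {3, 12, 21} = 3 + H

12 + H = {3, 12, 21}


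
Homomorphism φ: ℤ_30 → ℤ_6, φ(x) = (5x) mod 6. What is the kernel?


Kernel = preimage of identity
ker(φ) = {x ∈ ℤ_30 : 5x ≡ 0 (mod 6)}. Since 6 | 30, φ is well-defined. The kernel is the cyclic subgroup ⟨6⟩ of ℤ_30 (order 5), i.e. {0, 6, 12, 18, 24}

ker(φ) = {0, 6, 12, 18, 24}


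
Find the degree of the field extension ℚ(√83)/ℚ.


√83 has minimal polynomial x² - 83 (irreducible over ℚ since 83 is squarefree)

[ℚ(√83)/ℚ] = 2


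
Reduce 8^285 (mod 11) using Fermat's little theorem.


Fermat's little theorem: if p is prime and gcd(a,p)=1, then a^(p-1) ≡ 1 (mod p)
p = 11 is prime, gcd(8,11) = 1
Reduce exponent: 285 mod 10 = 5
So 8^285 ≡ 8^5 (mod 11)
8^5 mod 11 = 10

8^285 ≡ 10 (mod 11)


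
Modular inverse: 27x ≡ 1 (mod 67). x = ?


Use the extended Euclidean algorithm to write 1 = 27·s + 67·t; then s mod 67 is the inverse.
Euclidean algorithm:
  27 = 0·67 + 27
  67 = 2·27 + 13
  27 = 2·13 + 1
  13 = 13·1 + 0
gcd(27,67) = 1
Back-substitution gives: 27·(5) + 67·(-2) = 1
So 27⁻¹ ≡ 5 ≡ 5 (mod 67)
Check: 27 × 5 = 135 ≡ 1 (mod 67) ✓

27⁻¹ ≡ 5 (mod 67)


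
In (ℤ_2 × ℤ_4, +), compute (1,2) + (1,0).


Operation: componentwise addition mod (2, 4)
(1,2) + (1,0) = ((a₁+b₁) mod 2, (a₂+b₂) mod 4) with a = (1,2), b = (1,0)

(1,2) + (1,0) = (0,2)


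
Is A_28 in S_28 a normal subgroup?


H = A_28 in S_28
A_28 has index 2 in S_28, and every subgroup of index 2 is normal

Yes, normal subgroup


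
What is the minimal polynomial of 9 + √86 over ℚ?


Let α = 9 + √86. Then α - 9 = √86, so (α - 9)² = 86, giving α² - 18α - 5 = 0. Degree 2 and α ∉ ℚ, so this is the minimal polynomial.

Minimal polynomial: x² - 18x - 5


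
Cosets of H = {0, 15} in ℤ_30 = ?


H = {0, 15}, |H| = 2
Number of cosets = |G|/|H| = 30/2 = 15
0 + H = {0, 15}
1 + H = {1, 16}
2 + H = {2, 17}
3 + H = {3, 18}
4 + H = {4, 19}
5 + H = {5, 20}
6 + H = {6, 21}
7 + H = {7, 22}
8 + H = {8, 23}
9 + H = {9, 24}
10 + H = {10, 25}
11 + H = {11, 26}
12 + H = {12, 27}
13 + H = {13, 28}
14 + H = {14, 29}

Cosets: 0+H={0,15}; 1+H={1,16}; 2+H={2,17}; 3+H={3,18}; 4+H={4,19}; 5+H={5,20}; 6+H={6,21}; 7+H={7,22}; 8+H={8,23}; 9+H={9,24}; 10+H={10,25}; 11+H={11,26}; 12+H={12,27}; 13+H={13,28}; 14+H={14,29}


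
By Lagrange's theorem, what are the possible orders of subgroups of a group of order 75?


Lagrange's theorem: |H| divides |G|
|G| = 75
Divisors of 75: 1, 3, 5, 15, 25, 75

Possible subgroup orders: {1, 3, 5, 15, 25, 75}


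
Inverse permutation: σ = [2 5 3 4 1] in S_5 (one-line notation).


To find σ⁻¹, swap domain and range:
σ(1) = 2 → σ⁻¹(2) = 1
σ(2) = 5 → σ⁻¹(5) = 2
σ(3) = 3 → σ⁻¹(3) = 3
σ(4) = 4 → σ⁻¹(4) = 4
σ(5) = 1 → σ⁻¹(1) = 5

σ⁻¹ = [5 1 3 4 2]


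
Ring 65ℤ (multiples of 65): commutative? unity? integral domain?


65ℤ is a commutative ring under +,× but has no multiplicative identity (1 ∉ 65ℤ); it has no zero divisors, but without unity it is not an integral domain
Commutative: Yes
Integral domain: No
Has unity: No

65ℤ (multiples of 65): Commutative=Yes, Unity=No


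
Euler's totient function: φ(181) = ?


Factor n: 181 = 181
φ(n) = n · ∏(1 - 1/p) over distinct primes p | n
φ(181) = 181 · (1 - 1/181) = 180

φ(181) = 180


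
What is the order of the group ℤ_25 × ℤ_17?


|A × B| = |A| · |B|
|ℤ_25 × ℤ_17| = 25 × 17 = 425

|ℤ_25 × ℤ_17| = 425


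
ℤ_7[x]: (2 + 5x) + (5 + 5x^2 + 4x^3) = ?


Add coefficients mod 7:
x^0: 2 + 5 = 0 (mod 7)
x^1: 5 + 0 = 5 (mod 7)
x^2: 0 + 5 = 5 (mod 7)
x^3: 0 + 4 = 4 (mod 7)
Result: 5x + 5x^2 + 4x^3

f + g = 5x + 5x^2 + 4x^3


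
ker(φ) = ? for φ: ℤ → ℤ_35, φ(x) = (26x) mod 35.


Kernel = preimage of identity
ker(φ) = {x ∈ ℤ : 26x ≡ 0 (mod 35)}. gcd(26,35) = 1, so 26x ≡ 0 (mod 35) ⟺ x ≡ 0 (mod 35/1 = 35). Hence ker(φ) = 35ℤ

ker(φ) = 35ℤ


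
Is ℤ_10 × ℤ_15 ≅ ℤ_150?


Comparing ℤ_10 × ℤ_15 and ℤ_150:
gcd(10,15) = 5 ≠ 1. Max element order in ℤ_10×ℤ_15 is lcm(10,15) = 30 < 150, so it has no element of order 150

No, ℤ_10 × ℤ_15 ≇ ℤ_150


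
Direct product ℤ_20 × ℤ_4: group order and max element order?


|ℤ_20 × ℤ_4| = 20 × 4 = 80
Max element order = lcm(20,4) = 20
Cyclic? No (gcd=4)

|ℤ_20×ℤ_4| = 80, max element order = 20


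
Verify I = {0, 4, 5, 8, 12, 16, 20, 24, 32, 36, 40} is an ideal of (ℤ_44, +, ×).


Check ideal conditions for I = {0, 4, 5, 8, 12, 16, 20, 24, 32, 36, 40} in ℤ_44:
(1) I is an additive subgroup? No
(2) For r ∈ ℤ_44 and a ∈ I: r·a ∈ I? No  [counterexample: r=2, a=5, r·a mod 44 = 10 ∉ I]

No, I is not an ideal of ℤ_44


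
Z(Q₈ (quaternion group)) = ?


Z(G) = {g ∈ G | gx = xg for all x ∈ G}
In Q₈ = {±1, ±i, ±j, ±k}, only ±1 commute with every element

Z(Q₈ (quaternion group)) = {1, -1}


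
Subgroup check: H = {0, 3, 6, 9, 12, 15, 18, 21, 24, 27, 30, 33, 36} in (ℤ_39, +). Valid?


Subgroup test for H = {0, 3, 6, 9, 12, 15, 18, 21, 24, 27, 30, 33, 36} in (ℤ_39, +):
(1) 0 ∈ H? Yes
(2) Closure: for all a,b ∈ H, (a+b) mod 39 ∈ H? Yes
(3) Inverses: for all a ∈ H, -a mod 39 ∈ H? Yes

Yes, H is a subgroup of ℤ_39


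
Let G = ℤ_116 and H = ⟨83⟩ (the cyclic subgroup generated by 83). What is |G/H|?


|⟨83⟩| = n / gcd(83, 116) = 116 / 1 = 116
H is normal (ℤ_116 is abelian).
|G/H| = |G| / |H| = 116 / 116 = 1

|G/H| = 1


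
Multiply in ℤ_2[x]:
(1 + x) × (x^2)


Expand and collect like terms; reduce coefficients mod 2:
x^0: 1·0 = 0 ≡ 0 (mod 2)
x^1: 1·0 + 1·0 = 0 ≡ 0 (mod 2)
x^2: 1·1 + 1·0 = 1 ≡ 1 (mod 2)
x^3: 1·1 = 1 ≡ 1 (mod 2)
Result: x^2 + x^3

f · g = x^2 + x^3


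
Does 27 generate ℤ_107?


g generates ℤ_n iff gcd(g, n) = 1
gcd(27, 107) = 1
Since gcd = 1, 27 is a generator.

Yes, 27 generates ℤ_107


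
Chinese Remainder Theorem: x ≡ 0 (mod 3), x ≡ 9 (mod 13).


m₁ = 3, m₂ = 13, gcd = 1, so CRT applies. M = m₁·m₂ = 39
Let M₁ = M/m₁ = 13, M₂ = M/m₂ = 3
Find y₁ ≡ M₁⁻¹ (mod m₁): 13⁻¹ ≡ 1 (mod 3)
Find y₂ ≡ M₂⁻¹ (mod m₂): 3⁻¹ ≡ 9 (mod 13)
x = a₁·M₁·y₁ + a₂·M₂·y₂ = 0·13·1 + 9·3·9 = 243
Reduce mod 39: x ≡ 9
Check: 9 mod 3 = 0 ✓, 9 mod 13 = 9 ✓

x ≡ 9 (mod 39)


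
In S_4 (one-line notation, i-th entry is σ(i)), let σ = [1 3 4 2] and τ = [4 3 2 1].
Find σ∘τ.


σ∘τ: apply τ first, then σ
1 →τ 4 →σ 2
2 →τ 3 →σ 4
3 →τ 2 →σ 3
4 →τ 1 →σ 1

σ∘τ = [2 4 3 1]


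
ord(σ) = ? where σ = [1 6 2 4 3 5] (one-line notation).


Cycle decomposition: (2 6 5 3)
Cycle lengths: 4
Order = lcm(4) = 4

ord(σ) = 4


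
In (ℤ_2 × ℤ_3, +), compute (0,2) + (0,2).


Operation: componentwise addition mod (2, 3)
(0,2) + (0,2) = ((a₁+b₁) mod 2, (a₂+b₂) mod 3) with a = (0,2), b = (0,2)

(0,2) + (0,2) = (0,1)


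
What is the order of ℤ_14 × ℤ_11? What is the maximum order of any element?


|ℤ_14 × ℤ_11| = 14 × 11 = 154
Max element order = lcm(14,11) = 154
Cyclic? Yes (gcd=1)

|ℤ_14×ℤ_11| = 154, max element order = 154


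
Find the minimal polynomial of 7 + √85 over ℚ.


Let α = 7 + √85. Then α - 7 = √85, so (α - 7)² = 85, giving α² - 14α - 36 = 0. Degree 2 and α ∉ ℚ, so this is the minimal polynomial.

Minimal polynomial: x² - 14x - 36


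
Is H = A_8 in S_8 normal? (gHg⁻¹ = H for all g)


H = A_8 in S_8
A_8 has index 2 in S_8, and every subgroup of index 2 is normal

Yes, normal subgroup


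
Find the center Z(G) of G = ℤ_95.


Z(G) = {g ∈ G | gx = xg for all x ∈ G}
ℤ_95 is abelian, so Z(G) = G

Z(ℤ_95) = ℤ_95


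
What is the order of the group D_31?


|D_n| = 2n (n rotations and n reflections)
|D_31| = 2×31 = 62

|D_31| = 62


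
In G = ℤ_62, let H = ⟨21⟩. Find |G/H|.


|⟨21⟩| = n / gcd(21, 62) = 62 / 1 = 62
H is normal (ℤ_62 is abelian).
|G/H| = |G| / |H| = 62 / 62 = 1

|G/H| = 1


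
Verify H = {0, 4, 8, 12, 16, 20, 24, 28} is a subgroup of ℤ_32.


Subgroup test for H = {0, 4, 8, 12, 16, 20, 24, 28} in (ℤ_32, +):
(1) 0 ∈ H? Yes
(2) Closure: for all a,b ∈ H, (a+b) mod 32 ∈ H? Yes
(3) Inverses: for all a ∈ H, -a mod 32 ∈ H? Yes

Yes, H is a subgroup of ℤ_32


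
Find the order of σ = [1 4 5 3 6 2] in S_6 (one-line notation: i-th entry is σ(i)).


Cycle decomposition: (2 4 3 5 6)
Cycle lengths: 5
Order = lcm(5) = 5

ord(σ) = 5


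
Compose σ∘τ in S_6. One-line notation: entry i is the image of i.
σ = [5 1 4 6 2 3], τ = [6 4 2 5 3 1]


σ∘τ: apply τ first, then σ
1 →τ 6 →σ 3
2 →τ 4 →σ 6
3 →τ 2 →σ 1
4 →τ 5 →σ 2
5 →τ 3 →σ 4
6 →τ 1 →σ 5

σ∘τ = [3 6 1 2 4 5]


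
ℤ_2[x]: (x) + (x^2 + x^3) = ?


Add coefficients mod 2:
x^0: 0 + 0 = 0 (mod 2)
x^1: 1 + 0 = 1 (mod 2)
x^2: 0 + 1 = 1 (mod 2)
x^3: 0 + 1 = 1 (mod 2)
Result: x + x^2 + x^3

f + g = x + x^2 + x^3


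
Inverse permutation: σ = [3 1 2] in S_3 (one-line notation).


To find σ⁻¹, swap domain and range:
σ(1) = 3 → σ⁻¹(3) = 1
σ(2) = 1 → σ⁻¹(1) = 2
σ(3) = 2 → σ⁻¹(2) = 3

σ⁻¹ = [2 3 1]


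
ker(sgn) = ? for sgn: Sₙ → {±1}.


Kernel = preimage of identity
ker(sgn) = even permutations = Aₙ

ker(sgn) = Aₙ


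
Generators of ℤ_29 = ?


g generates ℤ_n iff gcd(g,n) = 1
Prime factors of 29: 29
Generators are g ∈ {1,...,28} not divisible by any of these primes.
Generators: {1, 2, 3, 4, 5, 6, 7, 8, 9, 10, 11, 12, 13, 14, 15, 16, 17, 18, 19, 20, 21, 22, 23, 24, 25, 26, 27, 28}
Number of generators = φ(29) = 28

Generators of ℤ_29 = {1, 2, 3, 4, 5, 6, 7, 8, 9, 10, 11, 12, 13, 14, 15, 16, 17, 18, 19, 20, 21, 22, 23, 24, 25, 26, 27, 28}


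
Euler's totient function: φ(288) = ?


Factor n: 288 = 2^5 × 3^2
φ(n) = n · ∏(1 - 1/p) over distinct primes p | n
φ(288) = 288 · (1 - 1/2) · (1 - 1/3) = 96

φ(288) = 96


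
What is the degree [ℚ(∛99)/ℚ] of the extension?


∛99 has minimal polynomial x³ - 99 (irreducible over ℚ since 99 is not a perfect cube)

[ℚ(∛99)/ℚ] = 3


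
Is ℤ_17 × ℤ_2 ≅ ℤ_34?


Comparing ℤ_17 × ℤ_2 and ℤ_34:
gcd(17,2) = 1, so ℤ_17 × ℤ_2 ≅ ℤ_34 (CRT)

Yes, ℤ_17 × ℤ_2 ≅ ℤ_34


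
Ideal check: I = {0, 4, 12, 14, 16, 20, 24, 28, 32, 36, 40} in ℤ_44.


Check ideal conditions for I = {0, 4, 12, 14, 16, 20, 24, 28, 32, 36, 40} in ℤ_44:
(1) I is an additive subgroup? No
(2) For r ∈ ℤ_44 and a ∈ I: r·a ∈ I? No  [counterexample: r=2, a=4, r·a mod 44 = 8 ∉ I]

No, I is not an ideal of ℤ_44


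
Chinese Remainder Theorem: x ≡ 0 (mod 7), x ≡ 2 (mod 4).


m₁ = 7, m₂ = 4, gcd = 1, so CRT applies. M = m₁·m₂ = 28
Let M₁ = M/m₁ = 4, M₂ = M/m₂ = 7
Find y₁ ≡ M₁⁻¹ (mod m₁): 4⁻¹ ≡ 2 (mod 7)
Find y₂ ≡ M₂⁻¹ (mod m₂): 7⁻¹ ≡ 3 (mod 4)
x = a₁·M₁·y₁ + a₂·M₂·y₂ = 0·4·2 + 2·7·3 = 42
Reduce mod 28: x ≡ 14
Check: 14 mod 7 = 0 ✓, 14 mod 4 = 2 ✓

x ≡ 14 (mod 28)


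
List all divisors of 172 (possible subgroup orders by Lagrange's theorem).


Lagrange's theorem: |H| divides |G|
|G| = 172
Divisors of 172: 1, 2, 4, 43, 86, 172

Possible subgroup orders: {1, 2, 4, 43, 86, 172}


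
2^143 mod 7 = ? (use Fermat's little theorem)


Fermat's little theorem: if p is prime and gcd(a,p)=1, then a^(p-1) ≡ 1 (mod p)
p = 7 is prime, gcd(2,7) = 1
Reduce exponent: 143 mod 6 = 5
So 2^143 ≡ 2^5 (mod 7)
2^5 mod 7 = 4

2^143 ≡ 4 (mod 7)


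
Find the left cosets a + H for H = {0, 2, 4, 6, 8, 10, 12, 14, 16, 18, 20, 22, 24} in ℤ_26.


H = {0, 2, 4, 6, 8, 10, 12, 14, 16, 18, 20, 22, 24}, |H| = 13
Number of cosets = |G|/|H| = 26/13 = 2
0 + H = {0, 2, 4, 6, 8, 10, 12, 14, 16, 18, 20, 22, 24}
1 + H = {1, 3, 5, 7, 9, 11, 13, 15, 17, 19, 21, 23, 25}

Cosets: 0+H={0,2,4,6,8,10,12,14,16,18,20,22,24}; 1+H={1,3,5,7,9,11,13,15,17,19,21,23,25}


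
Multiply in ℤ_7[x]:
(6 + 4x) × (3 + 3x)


Expand and collect like terms; reduce coefficients mod 7:
x^0: 6·3 = 18 ≡ 4 (mod 7)
x^1: 6·3 + 4·3 = 30 ≡ 2 (mod 7)
x^2: 4·3 = 12 ≡ 5 (mod 7)
Result: 4 + 2x + 5x^2

f · g = 4 + 2x + 5x^2


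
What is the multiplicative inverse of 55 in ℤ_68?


Use the extended Euclidean algorithm to write 1 = 55·s + 68·t; then s mod 68 is the inverse.
Euclidean algorithm:
  55 = 0·68 + 55
  68 = 1·55 + 13
  55 = 4·13 + 3
  13 = 4·3 + 1
  3 = 3·1 + 0
gcd(55,68) = 1
Back-substitution gives: 55·(-21) + 68·(17) = 1
So 55⁻¹ ≡ -21 ≡ 47 (mod 68)
Check: 55 × 47 = 2585 ≡ 1 (mod 68) ✓

55⁻¹ ≡ 47 (mod 68)


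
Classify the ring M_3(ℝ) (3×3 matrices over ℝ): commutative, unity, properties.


Matrix multiplication is non-commutative for n ≥ 2; the identity matrix I is the unity; singular matrices give zero divisors, so not an integral domain
Commutative: No
Integral domain: No
Has unity: Yes

M_3(ℝ) (3×3 matrices over ℝ): Commutative=No, Unity=Yes


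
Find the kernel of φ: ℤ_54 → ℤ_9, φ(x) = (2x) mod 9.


Kernel = preimage of identity
ker(φ) = {x ∈ ℤ_54 : 2x ≡ 0 (mod 9)}. Since 9 | 54, φ is well-defined. The kernel is the cyclic subgroup ⟨9⟩ of ℤ_54 (order 6), i.e. {0, 9, 18, 27, 36, 45}

ker(φ) = {0, 9, 18, 27, 36, 45}


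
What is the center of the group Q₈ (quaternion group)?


Z(G) = {g ∈ G | gx = xg for all x ∈ G}
In Q₈ = {±1, ±i, ±j, ±k}, only ±1 commute with every element

Z(Q₈ (quaternion group)) = {1, -1}


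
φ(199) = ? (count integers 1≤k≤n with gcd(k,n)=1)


Factor n: 199 = 199
φ(n) = n · ∏(1 - 1/p) over distinct primes p | n
φ(199) = 199 · (1 - 1/199) = 198

φ(199) = 198


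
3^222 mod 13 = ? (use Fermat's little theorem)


Fermat's little theorem: if p is prime and gcd(a,p)=1, then a^(p-1) ≡ 1 (mod p)
p = 13 is prime, gcd(3,13) = 1
Reduce exponent: 222 mod 12 = 6
So 3^222 ≡ 3^6 (mod 13)
3^6 mod 13 = 1

3^222 ≡ 1 (mod 13)


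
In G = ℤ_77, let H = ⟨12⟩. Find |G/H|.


|⟨12⟩| = n / gcd(12, 77) = 77 / 1 = 77
H is normal (ℤ_77 is abelian).
|G/H| = |G| / |H| = 77 / 77 = 1

|G/H| = 1


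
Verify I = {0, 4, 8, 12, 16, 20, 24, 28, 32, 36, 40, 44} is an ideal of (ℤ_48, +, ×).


Check ideal conditions for I = {0, 4, 8, 12, 16, 20, 24, 28, 32, 36, 40, 44} in ℤ_48:
(1) I is an additive subgroup? Yes
(2) For r ∈ ℤ_48 and a ∈ I: r·a ∈ I? Yes

Yes, I is an ideal of ℤ_48


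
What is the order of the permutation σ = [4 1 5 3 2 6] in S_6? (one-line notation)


Cycle decomposition: (1 4 3 5 2)
Cycle lengths: 5
Order = lcm(5) = 5

ord(σ) = 5


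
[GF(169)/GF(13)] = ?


GF(169) = GF(13^2), so the extension degree is 2

[GF(169)/GF(13)] = 2


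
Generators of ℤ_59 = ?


g generates ℤ_n iff gcd(g,n) = 1
Prime factors of 59: 59
Generators are g ∈ {1,...,58} not divisible by any of these primes.
Generators: {1, 2, 3, 4, 5, 6, 7, 8, 9, 10, 11, 12, 13, 14, 15, 16, 17, 18, 19, 20, 21, 22, 23, 24, 25, 26, 27, 28, 29, 30, 31, 32, 33, 34, 35, 36, 37, 38, 39, 40, 41, 42, 43, 44, 45, 46, 47, 48, 49, 50, 51, 52, 53, 54, 55, 56, 57, 58}
Number of generators = φ(59) = 58

Generators of ℤ_59 = {1, 2, 3, 4, 5, 6, 7, 8, 9, 10, 11, 12, 13, 14, 15, 16, 17, 18, 19, 20, 21, 22, 23, 24, 25, 26, 27, 28, 29, 30, 31, 32, 33, 34, 35, 36, 37, 38, 39, 40, 41, 42, 43, 44, 45, 46, 47, 48, 49, 50, 51, 52, 53, 54, 55, 56, 57, 58}


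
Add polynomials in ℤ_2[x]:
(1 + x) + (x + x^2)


Add coefficients mod 2:
x^0: 1 + 0 = 1 (mod 2)
x^1: 1 + 1 = 0 (mod 2)
x^2: 0 + 1 = 1 (mod 2)
Result: 1 + x^2

f + g = 1 + x^2


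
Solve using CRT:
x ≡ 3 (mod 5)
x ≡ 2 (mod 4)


m₁ = 5, m₂ = 4, gcd = 1, so CRT applies. M = m₁·m₂ = 20
Let M₁ = M/m₁ = 4, M₂ = M/m₂ = 5
Find y₁ ≡ M₁⁻¹ (mod m₁): 4⁻¹ ≡ 4 (mod 5)
Find y₂ ≡ M₂⁻¹ (mod m₂): 5⁻¹ ≡ 1 (mod 4)
x = a₁·M₁·y₁ + a₂·M₂·y₂ = 3·4·4 + 2·5·1 = 58
Reduce mod 20: x ≡ 18
Check: 18 mod 5 = 3 ✓, 18 mod 4 = 2 ✓

x ≡ 18 (mod 20)


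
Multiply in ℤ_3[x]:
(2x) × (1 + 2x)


Expand and collect like terms; reduce coefficients mod 3:
x^0: 0·1 = 0 ≡ 0 (mod 3)
x^1: 0·2 + 2·1 = 2 ≡ 2 (mod 3)
x^2: 2·2 = 4 ≡ 1 (mod 3)
Result: 2x + x^2

f · g = 2x + x^2


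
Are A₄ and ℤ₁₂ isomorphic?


Comparing A₄ and ℤ₁₂:
A₄ is non-abelian, ℤ₁₂ is abelian

No, A₄ ≇ ℤ₁₂


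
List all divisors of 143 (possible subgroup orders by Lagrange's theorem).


Lagrange's theorem: |H| divides |G|
|G| = 143
Divisors of 143: 1, 11, 13, 143

Possible subgroup orders: {1, 11, 13, 143}


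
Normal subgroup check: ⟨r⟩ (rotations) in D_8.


H = ⟨r⟩ (rotations) in D_8
The rotation subgroup ⟨r⟩ has index 2 in D_8, so it is normal

Yes, normal subgroup


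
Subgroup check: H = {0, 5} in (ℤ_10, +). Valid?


Subgroup test for H = {0, 5} in (ℤ_10, +):
(1) 0 ∈ H? Yes
(2) Closure: for all a,b ∈ H, (a+b) mod 10 ∈ H? Yes
(3) Inverses: for all a ∈ H, -a mod 10 ∈ H? Yes

Yes, H is a subgroup of ℤ_10


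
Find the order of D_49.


|D_n| = 2n (n rotations and n reflections)
|D_49| = 2×49 = 98

|D_49| = 98


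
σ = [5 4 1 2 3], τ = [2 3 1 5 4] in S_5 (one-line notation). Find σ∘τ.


σ∘τ: apply τ first, then σ
1 →τ 2 →σ 4
2 →τ 3 →σ 1
3 →τ 1 →σ 5
4 →τ 5 →σ 3
5 →τ 4 →σ 2

σ∘τ = [4 1 5 3 2]


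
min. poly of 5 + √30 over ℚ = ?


Let α = 5 + √30. Then α - 5 = √30, so (α - 5)² = 30, giving α² - 10α - 5 = 0. Degree 2 and α ∉ ℚ, so this is the minimal polynomial.

Minimal polynomial: x² - 10x - 5


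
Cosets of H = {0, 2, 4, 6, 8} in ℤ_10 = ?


H = {0, 2, 4, 6, 8}, |H| = 5
Number of cosets = |G|/|H| = 10/5 = 2
0 + H = {0, 2, 4, 6, 8}
1 + H = {1, 3, 5, 7, 9}

Cosets: 0+H={0,2,4,6,8}; 1+H={1,3,5,7,9}


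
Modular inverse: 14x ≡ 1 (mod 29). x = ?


Use the extended Euclidean algorithm to write 1 = 14·s + 29·t; then s mod 29 is the inverse.
Euclidean algorithm:
  14 = 0·29 + 14
  29 = 2·14 + 1
  14 = 14·1 + 0
gcd(14,29) = 1
Back-substitution gives: 14·(-2) + 29·(1) = 1
So 14⁻¹ ≡ -2 ≡ 27 (mod 29)
Check: 14 × 27 = 378 ≡ 1 (mod 29) ✓

14⁻¹ ≡ 27 (mod 29)


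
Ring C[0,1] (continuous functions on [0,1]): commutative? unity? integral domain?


pointwise +,× is commutative with unity (constant 1); but bump functions with disjoint support multiply to 0 — zero divisors, so not an integral domain
Commutative: Yes
Integral domain: No
Has unity: Yes

C[0,1] (continuous functions on [0,1]): Commutative=Yes, Unity=Yes


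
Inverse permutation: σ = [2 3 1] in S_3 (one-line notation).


To find σ⁻¹, swap domain and range:
σ(1) = 2 → σ⁻¹(2) = 1
σ(2) = 3 → σ⁻¹(3) = 2
σ(3) = 1 → σ⁻¹(1) = 3

σ⁻¹ = [3 1 2]


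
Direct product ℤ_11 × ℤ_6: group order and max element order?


|ℤ_11 × ℤ_6| = 11 × 6 = 66
Max element order = lcm(11,6) = 66
Cyclic? Yes (gcd=1)

|ℤ_11×ℤ_6| = 66, max element order = 66


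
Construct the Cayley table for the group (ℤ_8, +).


Elements: {0, 1, 2, 3, 4, 5, 6, 7}
Operation: addition mod 8
Entry (a, b) = (a + b) mod 8

Cayley table:
  | 0 | 1 | 2 | 3 | 4 | 5 | 6 | 7
0 | 0 | 1 | 2 | 3 | 4 | 5 | 6 | 7
1 | 1 | 2 | 3 | 4 | 5 | 6 | 7 | 0
2 | 2 | 3 | 4 | 5 | 6 | 7 | 0 | 1
3 | 3 | 4 | 5 | 6 | 7 | 0 | 1 | 2
4 | 4 | 5 | 6 | 7 | 0 | 1 | 2 | 3
5 | 5 | 6 | 7 | 0 | 1 | 2 | 3 | 4
6 | 6 | 7 | 0 | 1 | 2 | 3 | 4 | 5
7 | 7 | 0 | 1 | 2 | 3 | 4 | 5 | 6


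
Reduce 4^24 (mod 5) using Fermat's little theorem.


Fermat's little theorem: if p is prime and gcd(a,p)=1, then a^(p-1) ≡ 1 (mod p)
p = 5 is prime, gcd(4,5) = 1
Reduce exponent: 24 mod 4 = 0
So 4^24 ≡ 4^0 (mod 5)
4^0 = 1

4^24 ≡ 1 (mod 5)


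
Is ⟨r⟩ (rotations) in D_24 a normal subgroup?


H = ⟨r⟩ (rotations) in D_24
The rotation subgroup ⟨r⟩ has index 2 in D_24, so it is normal

Yes, normal subgroup


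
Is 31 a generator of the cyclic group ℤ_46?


g generates ℤ_n iff gcd(g, n) = 1
gcd(31, 46) = 1
Since gcd = 1, 31 is a generator.

Yes, 31 generates ℤ_46


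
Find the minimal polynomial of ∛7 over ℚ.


∛7 satisfies x³ - 7 = 0, irreducible over ℚ (no rational root; 7 is not a perfect cube)

Minimal polynomial: x³ - 7


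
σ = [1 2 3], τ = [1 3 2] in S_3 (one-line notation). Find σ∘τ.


σ∘τ: apply τ first, then σ
1 →τ 1 →σ 1
2 →τ 3 →σ 3
3 →τ 2 →σ 2

σ∘τ = [1 3 2]


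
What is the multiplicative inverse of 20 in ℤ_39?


Use the extended Euclidean algorithm to write 1 = 20·s + 39·t; then s mod 39 is the inverse.
Euclidean algorithm:
  20 = 0·39 + 20
  39 = 1·20 + 19
  20 = 1·19 + 1
  19 = 19·1 + 0
gcd(20,39) = 1
Back-substitution gives: 20·(2) + 39·(-1) = 1
So 20⁻¹ ≡ 2 ≡ 2 (mod 39)
Check: 20 × 2 = 40 ≡ 1 (mod 39) ✓

20⁻¹ ≡ 2 (mod 39)


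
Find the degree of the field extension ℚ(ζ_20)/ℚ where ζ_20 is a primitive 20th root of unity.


[ℚ(ζ_n):ℚ] = deg Φ_n(x) = φ(n). Here φ(20) = 8

[ℚ(ζ_20)/ℚ where ζ_20 is a primitive 20th root of unity] = 8


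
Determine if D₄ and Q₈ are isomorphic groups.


Comparing D₄ and Q₈:
D₄ has 5 elements of order 2; Q₈ has only 1

No, D₄ ≇ Q₈


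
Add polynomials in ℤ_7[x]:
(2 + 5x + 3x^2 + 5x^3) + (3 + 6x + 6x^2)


Add coefficients mod 7:
x^0: 2 + 3 = 5 (mod 7)
x^1: 5 + 6 = 4 (mod 7)
x^2: 3 + 6 = 2 (mod 7)
x^3: 5 + 0 = 5 (mod 7)
Result: 5 + 4x + 2x^2 + 5x^3

f + g = 5 + 4x + 2x^2 + 5x^3


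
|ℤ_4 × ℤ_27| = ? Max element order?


|ℤ_4 × ℤ_27| = 4 × 27 = 108
Max element order = lcm(4,27) = 108
Cyclic? Yes (gcd=1)

|ℤ_4×ℤ_27| = 108, max element order = 108


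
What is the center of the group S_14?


Z(G) = {g ∈ G | gx = xg for all x ∈ G}
S_n is non-abelian for n ≥ 3; Z(S_14) is trivial

Z(S_14) = {e}


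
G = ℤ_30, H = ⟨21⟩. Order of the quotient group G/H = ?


|⟨21⟩| = n / gcd(21, 30) = 30 / 3 = 10
H is normal (ℤ_30 is abelian).
|G/H| = |G| / |H| = 30 / 10 = 3

|G/H| = 3


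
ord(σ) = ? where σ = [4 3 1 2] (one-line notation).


Cycle decomposition: (1 4 2 3)
Cycle lengths: 4
Order = lcm(4) = 4

ord(σ) = 4


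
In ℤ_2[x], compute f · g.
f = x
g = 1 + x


Expand and collect like terms; reduce coefficients mod 2:
x^0: 0·1 = 0 ≡ 0 (mod 2)
x^1: 0·1 + 1·1 = 1 ≡ 1 (mod 2)
x^2: 1·1 = 1 ≡ 1 (mod 2)
Result: x + x^2

f · g = x + x^2


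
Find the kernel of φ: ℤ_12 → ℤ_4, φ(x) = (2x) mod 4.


Kernel = preimage of identity
ker(φ) = {x ∈ ℤ_12 : 2x ≡ 0 (mod 4)}. Since 4 | 12, φ is well-defined. The kernel is the cyclic subgroup ⟨2⟩ of ℤ_12 (order 6), i.e. {0, 2, 4, 6, 8, 10}

ker(φ) = {0, 2, 4, 6, 8, 10}


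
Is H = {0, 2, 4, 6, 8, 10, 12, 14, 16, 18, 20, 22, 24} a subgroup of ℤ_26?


Subgroup test for H = {0, 2, 4, 6, 8, 10, 12, 14, 16, 18, 20, 22, 24} in (ℤ_26, +):
(1) 0 ∈ H? Yes
(2) Closure: for all a,b ∈ H, (a+b) mod 26 ∈ H? Yes
(3) Inverses: for all a ∈ H, -a mod 26 ∈ H? Yes

Yes, H is a subgroup of ℤ_26


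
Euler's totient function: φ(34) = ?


Factor n: 34 = 2 × 17
φ(n) = n · ∏(1 - 1/p) over distinct primes p | n
φ(34) = 34 · (1 - 1/2) · (1 - 1/17) = 16

φ(34) = 16


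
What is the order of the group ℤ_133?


ℤ_n has n elements.

|ℤ_133| = 133


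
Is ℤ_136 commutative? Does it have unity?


ℤ_136 is a commutative ring with unity 1; 136 = 2×68 is composite, so 2·68 ≡ 0 gives zero divisors (not an integral domain)
Commutative: Yes
Integral domain: No
Has unity: Yes

ℤ_136: Commutative=Yes, Unity=Yes


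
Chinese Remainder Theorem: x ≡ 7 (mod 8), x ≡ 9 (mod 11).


m₁ = 8, m₂ = 11, gcd = 1, so CRT applies. M = m₁·m₂ = 88
Let M₁ = M/m₁ = 11, M₂ = M/m₂ = 8
Find y₁ ≡ M₁⁻¹ (mod m₁): 11⁻¹ ≡ 3 (mod 8)
Find y₂ ≡ M₂⁻¹ (mod m₂): 8⁻¹ ≡ 7 (mod 11)
x = a₁·M₁·y₁ + a₂·M₂·y₂ = 7·11·3 + 9·8·7 = 735
Reduce mod 88: x ≡ 31
Check: 31 mod 8 = 7 ✓, 31 mod 11 = 9 ✓

x ≡ 31 (mod 88)


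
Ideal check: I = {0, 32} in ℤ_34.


Check ideal conditions for I = {0, 32} in ℤ_34:
(1) I is an additive subgroup? No
(2) For r ∈ ℤ_34 and a ∈ I: r·a ∈ I? No  [counterexample: r=2, a=32, r·a mod 34 = 30 ∉ I]

No, I is not an ideal of ℤ_34


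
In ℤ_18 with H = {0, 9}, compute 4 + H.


4 + H = {4 + h (mod 18) : h ∈ H}
4+0=4, 4+9=13

4 + H = {4, 13}


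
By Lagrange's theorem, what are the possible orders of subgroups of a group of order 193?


Lagrange's theorem: |H| divides |G|
|G| = 193
Divisors of 193: 1, 193

Possible subgroup orders: {1, 193}


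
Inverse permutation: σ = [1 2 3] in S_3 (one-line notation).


To find σ⁻¹, swap domain and range:
σ(1) = 1 → σ⁻¹(1) = 1
σ(2) = 2 → σ⁻¹(2) = 2
σ(3) = 3 → σ⁻¹(3) = 3

σ⁻¹ = [1 2 3]


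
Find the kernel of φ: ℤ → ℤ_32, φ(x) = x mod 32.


Kernel = preimage of identity
ker(φ) = {x ∈ ℤ : x ≡ 0 (mod 32)} = 32ℤ = {0, ±32, ±64, ...}

ker(φ) = 32ℤ


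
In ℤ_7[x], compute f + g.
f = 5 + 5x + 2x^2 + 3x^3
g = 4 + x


Add coefficients mod 7:
x^0: 5 + 4 = 2 (mod 7)
x^1: 5 + 1 = 6 (mod 7)
x^2: 2 + 0 = 2 (mod 7)
x^3: 3 + 0 = 3 (mod 7)
Result: 2 + 6x + 2x^2 + 3x^3

f + g = 2 + 6x + 2x^2 + 3x^3


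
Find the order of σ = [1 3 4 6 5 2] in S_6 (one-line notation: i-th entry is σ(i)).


Cycle decomposition: (2 3 4 6)
Cycle lengths: 4
Order = lcm(4) = 4

ord(σ) = 4


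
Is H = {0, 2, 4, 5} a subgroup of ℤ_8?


Subgroup test for H = {0, 2, 4, 5} in (ℤ_8, +):
(1) 0 ∈ H? Yes
(2) Closure: for all a,b ∈ H, (a+b) mod 8 ∈ H? No  [counterexample: 2 + 4 = 6 ∉ H]
(3) Inverses: for all a ∈ H, -a mod 8 ∈ H? No

No, H is not a subgroup of ℤ_8


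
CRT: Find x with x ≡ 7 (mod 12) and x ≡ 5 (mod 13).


m₁ = 12, m₂ = 13, gcd = 1, so CRT applies. M = m₁·m₂ = 156
Let M₁ = M/m₁ = 13, M₂ = M/m₂ = 12
Find y₁ ≡ M₁⁻¹ (mod m₁): 13⁻¹ ≡ 1 (mod 12)
Find y₂ ≡ M₂⁻¹ (mod m₂): 12⁻¹ ≡ 12 (mod 13)
x = a₁·M₁·y₁ + a₂·M₂·y₂ = 7·13·1 + 5·12·12 = 811
Reduce mod 156: x ≡ 31
Check: 31 mod 12 = 7 ✓, 31 mod 13 = 5 ✓

x ≡ 31 (mod 156)


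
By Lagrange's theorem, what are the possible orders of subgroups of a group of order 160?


Lagrange's theorem: |H| divides |G|
|G| = 160
Divisors of 160: 1, 2, 4, 5, 8, 10, 16, 20, 32, 40, 80, 160

Possible subgroup orders: {1, 2, 4, 5, 8, 10, 16, 20, 32, 40, 80, 160}


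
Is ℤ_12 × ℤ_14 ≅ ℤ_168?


Comparing ℤ_12 × ℤ_14 and ℤ_168:
gcd(12,14) = 2 ≠ 1. Max element order in ℤ_12×ℤ_14 is lcm(12,14) = 84 < 168, so it has no element of order 168

No, ℤ_12 × ℤ_14 ≇ ℤ_168


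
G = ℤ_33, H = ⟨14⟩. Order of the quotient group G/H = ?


|⟨14⟩| = n / gcd(14, 33) = 33 / 1 = 33
H is normal (ℤ_33 is abelian).
|G/H| = |G| / |H| = 33 / 33 = 1

|G/H| = 1


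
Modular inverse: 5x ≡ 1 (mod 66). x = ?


Use the extended Euclidean algorithm to write 1 = 5·s + 66·t; then s mod 66 is the inverse.
Euclidean algorithm:
  5 = 0·66 + 5
  66 = 13·5 + 1
  5 = 5·1 + 0
gcd(5,66) = 1
Back-substitution gives: 5·(-13) + 66·(1) = 1
So 5⁻¹ ≡ -13 ≡ 53 (mod 66)
Check: 5 × 53 = 265 ≡ 1 (mod 66) ✓

5⁻¹ ≡ 53 (mod 66)


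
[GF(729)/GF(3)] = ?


GF(729) = GF(3^6), so the extension degree is 6

[GF(729)/GF(3)] = 6


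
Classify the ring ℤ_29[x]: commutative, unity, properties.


ℤ_29 is a field (n prime), so ℤ_29[x] is a commutative integral domain with unity
Commutative: Yes
Integral domain: Yes
Has unity: Yes

ℤ_29[x]: Commutative=Yes, Unity=Yes


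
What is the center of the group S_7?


Z(G) = {g ∈ G | gx = xg for all x ∈ G}
S_n is non-abelian for n ≥ 3; Z(S_7) is trivial

Z(S_7) = {e}


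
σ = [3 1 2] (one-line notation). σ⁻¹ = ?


To find σ⁻¹, swap domain and range:
σ(1) = 3 → σ⁻¹(3) = 1
σ(2) = 1 → σ⁻¹(1) = 2
σ(3) = 2 → σ⁻¹(2) = 3

σ⁻¹ = [2 3 1]


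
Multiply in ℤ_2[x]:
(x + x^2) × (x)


Expand and collect like terms; reduce coefficients mod 2:
x^0: 0·0 = 0 ≡ 0 (mod 2)
x^1: 0·1 + 1·0 = 0 ≡ 0 (mod 2)
x^2: 1·1 + 1·0 = 1 ≡ 1 (mod 2)
x^3: 1·1 = 1 ≡ 1 (mod 2)
Result: x^2 + x^3

f · g = x^2 + x^3


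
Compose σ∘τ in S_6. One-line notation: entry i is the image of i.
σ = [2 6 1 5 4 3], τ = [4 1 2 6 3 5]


σ∘τ: apply τ first, then σ
1 →τ 4 →σ 5
2 →τ 1 →σ 2
3 →τ 2 →σ 6
4 →τ 6 →σ 3
5 →τ 3 →σ 1
6 →τ 5 →σ 4

σ∘τ = [5 2 6 3 1 4]


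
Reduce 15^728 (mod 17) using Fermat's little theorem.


Fermat's little theorem: if p is prime and gcd(a,p)=1, then a^(p-1) ≡ 1 (mod p)
p = 17 is prime, gcd(15,17) = 1
Reduce exponent: 728 mod 16 = 8
So 15^728 ≡ 15^8 (mod 17)
15^8 mod 17 = 1

15^728 ≡ 1 (mod 17)


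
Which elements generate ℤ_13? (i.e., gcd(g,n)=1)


g generates ℤ_n iff gcd(g,n) = 1
Checking each g ∈ {1,...,12}:
gcd(1,13) = 1
gcd(2,13) = 1
gcd(3,13) = 1
gcd(4,13) = 1
gcd(5,13) = 1
gcd(6,13) = 1
gcd(7,13) = 1
gcd(8,13) = 1
gcd(9,13) = 1
gcd(10,13) = 1
gcd(11,13) = 1
gcd(12,13) = 1
Generators: {1, 2, 3, 4, 5, 6, 7, 8, 9, 10, 11, 12}
Number of generators = φ(13) = 12

Generators of ℤ_13 = {1, 2, 3, 4, 5, 6, 7, 8, 9, 10, 11, 12}


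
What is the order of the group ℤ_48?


ℤ_n has n elements.

|ℤ_48| = 48


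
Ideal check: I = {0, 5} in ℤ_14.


Check ideal conditions for I = {0, 5} in ℤ_14:
(1) I is an additive subgroup? No
(2) For r ∈ ℤ_14 and a ∈ I: r·a ∈ I? No  [counterexample: r=2, a=5, r·a mod 14 = 10 ∉ I]

No, I is not an ideal of ℤ_14


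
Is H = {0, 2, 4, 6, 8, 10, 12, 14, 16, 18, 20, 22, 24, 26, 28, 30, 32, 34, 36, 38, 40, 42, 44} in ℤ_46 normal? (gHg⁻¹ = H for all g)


H = {0, 2, 4, 6, 8, 10, 12, 14, 16, 18, 20, 22, 24, 26, 28, 30, 32, 34, 36, 38, 40, 42, 44} in ℤ_46
ℤ_46 is abelian; every subgroup of an abelian group is normal

Yes, normal subgroup


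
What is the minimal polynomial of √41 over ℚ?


√41 satisfies x² - 41 = 0, irreducible over ℚ since 41 is squarefree

Minimal polynomial: x² - 41


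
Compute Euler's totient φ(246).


Factor n: 246 = 2 × 3 × 41
φ(n) = n · ∏(1 - 1/p) over distinct primes p | n
φ(246) = 246 · (1 - 1/2) · (1 - 1/3) · (1 - 1/41) = 80

φ(246) = 80


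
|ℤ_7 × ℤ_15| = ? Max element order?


|ℤ_7 × ℤ_15| = 7 × 15 = 105
Max element order = lcm(7,15) = 105
Cyclic? Yes (gcd=1)

|ℤ_7×ℤ_15| = 105, max element order = 105


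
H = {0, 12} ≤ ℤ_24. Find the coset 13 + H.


13 + H = {13 + h (mod 24) : h ∈ H}
13+0=13, 13+12=1
13 + H = {1, 13} = 1 + H

13 + H = {1, 13}


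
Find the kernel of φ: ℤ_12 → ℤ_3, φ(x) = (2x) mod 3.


Kernel = preimage of identity
ker(φ) = {x ∈ ℤ_12 : 2x ≡ 0 (mod 3)}. Since 3 | 12, φ is well-defined. The kernel is the cyclic subgroup ⟨3⟩ of ℤ_12 (order 4), i.e. {0, 3, 6, 9}

ker(φ) = {0, 3, 6, 9}


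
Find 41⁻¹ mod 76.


Use the extended Euclidean algorithm to write 1 = 41·s + 76·t; then s mod 76 is the inverse.
Euclidean algorithm:
  41 = 0·76 + 41
  76 = 1·41 + 35
  41 = 1·35 + 6
  35 = 5·6 + 5
  6 = 1·5 + 1
  5 = 5·1 + 0
gcd(41,76) = 1
Back-substitution gives: 41·(13) + 76·(-7) = 1
So 41⁻¹ ≡ 13 ≡ 13 (mod 76)
Check: 41 × 13 = 533 ≡ 1 (mod 76) ✓

41⁻¹ ≡ 13 (mod 76)


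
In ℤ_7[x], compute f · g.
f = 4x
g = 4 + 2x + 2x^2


Expand and collect like terms; reduce coefficients mod 7:
x^0: 0·4 = 0 ≡ 0 (mod 7)
x^1: 0·2 + 4·4 = 16 ≡ 2 (mod 7)
x^2: 0·2 + 4·2 = 8 ≡ 1 (mod 7)
x^3: 4·2 = 8 ≡ 1 (mod 7)
Result: 2x + x^2 + x^3

f · g = 2x + x^2 + x^3


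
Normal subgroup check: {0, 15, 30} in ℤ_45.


H = {0, 15, 30} in ℤ_45
ℤ_45 is abelian; every subgroup of an abelian group is normal

Yes, normal subgroup


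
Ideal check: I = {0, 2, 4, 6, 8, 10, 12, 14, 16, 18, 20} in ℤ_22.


Check ideal conditions for I = {0, 2, 4, 6, 8, 10, 12, 14, 16, 18, 20} in ℤ_22:
(1) I is an additive subgroup? Yes
(2) For r ∈ ℤ_22 and a ∈ I: r·a ∈ I? Yes

Yes, I is an ideal of ℤ_22


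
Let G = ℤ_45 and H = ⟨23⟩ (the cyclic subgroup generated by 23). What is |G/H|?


|⟨23⟩| = n / gcd(23, 45) = 45 / 1 = 45
H is normal (ℤ_45 is abelian).
|G/H| = |G| / |H| = 45 / 45 = 1

|G/H| = 1


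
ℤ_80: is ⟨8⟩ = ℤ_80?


g generates ℤ_n iff gcd(g, n) = 1
gcd(8, 80) = 8
Since gcd = 8 ≠ 1, ⟨8⟩ has order 10 < 80, so 8 is not a generator.

No, 8 does not generate ℤ_80


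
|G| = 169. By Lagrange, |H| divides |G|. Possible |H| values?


Lagrange's theorem: |H| divides |G|
|G| = 169
Divisors of 169: 1, 13, 169

Possible subgroup orders: {1, 13, 169}


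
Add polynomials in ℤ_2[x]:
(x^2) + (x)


Add coefficients mod 2:
x^0: 0 + 0 = 0 (mod 2)
x^1: 0 + 1 = 1 (mod 2)
x^2: 1 + 0 = 1 (mod 2)
Result: x + x^2

f + g = x + x^2


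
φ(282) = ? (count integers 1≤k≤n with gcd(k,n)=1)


Factor n: 282 = 2 × 3 × 47
φ(n) = n · ∏(1 - 1/p) over distinct primes p | n
φ(282) = 282 · (1 - 1/2) · (1 - 1/3) · (1 - 1/47) = 92

φ(282) = 92


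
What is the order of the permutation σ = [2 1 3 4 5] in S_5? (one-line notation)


Cycle decomposition: (1 2)
Cycle lengths: 2
Order = lcm(2) = 2

ord(σ) = 2


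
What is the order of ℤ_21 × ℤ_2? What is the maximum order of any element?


|ℤ_21 × ℤ_2| = 21 × 2 = 42
Max element order = lcm(21,2) = 42
Cyclic? Yes (gcd=1)

|ℤ_21×ℤ_2| = 42, max element order = 42


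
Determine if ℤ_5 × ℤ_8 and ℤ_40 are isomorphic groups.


Comparing ℤ_5 × ℤ_8 and ℤ_40:
gcd(5,8) = 1, so ℤ_5 × ℤ_8 ≅ ℤ_40 (CRT)

Yes, ℤ_5 × ℤ_8 ≅ ℤ_40


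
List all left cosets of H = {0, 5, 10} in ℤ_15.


H = {0, 5, 10}, |H| = 3
Number of cosets = |G|/|H| = 15/3 = 5
0 + H = {0, 5, 10}
1 + H = {1, 6, 11}
2 + H = {2, 7, 12}
3 + H = {3, 8, 13}
4 + H = {4, 9, 14}

Cosets: 0+H={0,5,10}; 1+H={1,6,11}; 2+H={2,7,12}; 3+H={3,8,13}; 4+H={4,9,14}
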